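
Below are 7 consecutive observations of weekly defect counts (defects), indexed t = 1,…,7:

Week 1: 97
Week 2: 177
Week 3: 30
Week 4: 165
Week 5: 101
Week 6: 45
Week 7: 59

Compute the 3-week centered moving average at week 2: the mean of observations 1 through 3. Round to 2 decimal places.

Sum of periods 1–3: 97 + 177 + 30 = 304
Divide by 3: 304 / 3 = 101.33

101.33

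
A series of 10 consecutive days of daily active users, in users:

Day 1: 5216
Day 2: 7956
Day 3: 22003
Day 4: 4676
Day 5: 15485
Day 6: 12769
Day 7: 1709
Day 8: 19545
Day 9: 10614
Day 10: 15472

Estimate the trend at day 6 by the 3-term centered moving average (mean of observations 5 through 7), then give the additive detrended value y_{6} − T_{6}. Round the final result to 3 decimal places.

Trend T_6 = (15485 + 12769 + 1709) / 3 = 29963/3 = 9987.66667
Detrended value: 12769 − 9987.66667 = 2781.333

2781.333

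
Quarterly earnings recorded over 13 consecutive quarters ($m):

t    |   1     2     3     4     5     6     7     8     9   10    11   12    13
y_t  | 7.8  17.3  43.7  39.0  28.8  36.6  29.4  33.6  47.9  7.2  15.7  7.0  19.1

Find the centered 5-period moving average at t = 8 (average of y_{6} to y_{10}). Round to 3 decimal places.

30.940

Sum of periods 6–10: 36.6 + 29.4 + 33.6 + 47.9 + 7.2 = 154.7
Divide by 5: 154.7 / 5 = 30.940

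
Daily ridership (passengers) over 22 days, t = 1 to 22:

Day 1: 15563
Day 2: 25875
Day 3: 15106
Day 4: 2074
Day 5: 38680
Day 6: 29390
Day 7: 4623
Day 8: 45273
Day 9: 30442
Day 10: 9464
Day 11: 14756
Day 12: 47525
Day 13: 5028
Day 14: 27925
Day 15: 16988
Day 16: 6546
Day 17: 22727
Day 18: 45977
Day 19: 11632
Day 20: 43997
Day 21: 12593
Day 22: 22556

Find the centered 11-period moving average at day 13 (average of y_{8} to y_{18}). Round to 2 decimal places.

Sum of periods 8–18: 45273 + 30442 + 9464 + 14756 + 47525 + 5028 + 27925 + 16988 + 6546 + 22727 + 45977 = 272651
Divide by 11: 272651 / 11 = 24786.45

24786.45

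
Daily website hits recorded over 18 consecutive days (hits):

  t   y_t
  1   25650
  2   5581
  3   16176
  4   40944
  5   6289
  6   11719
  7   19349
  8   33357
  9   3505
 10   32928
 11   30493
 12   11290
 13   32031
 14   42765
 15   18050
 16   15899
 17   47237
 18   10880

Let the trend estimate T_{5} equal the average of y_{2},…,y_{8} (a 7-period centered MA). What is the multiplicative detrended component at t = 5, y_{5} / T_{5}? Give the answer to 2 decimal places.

0.33

Trend T_5 = (5581 + 16176 + 40944 + 6289 + 11719 + 19349 + 33357) / 7 = 133415/7 = 19059.2857
Ratio to trend: 6289 / 19059.2857 = 0.33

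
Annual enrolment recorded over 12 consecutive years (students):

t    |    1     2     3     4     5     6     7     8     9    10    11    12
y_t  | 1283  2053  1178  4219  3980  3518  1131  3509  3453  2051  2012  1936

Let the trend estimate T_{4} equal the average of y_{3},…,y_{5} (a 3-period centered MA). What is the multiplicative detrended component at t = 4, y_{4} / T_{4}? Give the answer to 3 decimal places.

1.350

Trend T_4 = (1178 + 4219 + 3980) / 3 = 9377/3 = 3125.66667
Ratio to trend: 4219 / 3125.66667 = 1.350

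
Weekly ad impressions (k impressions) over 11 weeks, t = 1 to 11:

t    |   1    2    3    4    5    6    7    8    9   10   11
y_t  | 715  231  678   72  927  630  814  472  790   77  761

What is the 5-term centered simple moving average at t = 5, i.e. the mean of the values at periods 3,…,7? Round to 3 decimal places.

Sum of periods 3–7: 678 + 72 + 927 + 630 + 814 = 3121
Divide by 5: 3121 / 5 = 624.200

624.200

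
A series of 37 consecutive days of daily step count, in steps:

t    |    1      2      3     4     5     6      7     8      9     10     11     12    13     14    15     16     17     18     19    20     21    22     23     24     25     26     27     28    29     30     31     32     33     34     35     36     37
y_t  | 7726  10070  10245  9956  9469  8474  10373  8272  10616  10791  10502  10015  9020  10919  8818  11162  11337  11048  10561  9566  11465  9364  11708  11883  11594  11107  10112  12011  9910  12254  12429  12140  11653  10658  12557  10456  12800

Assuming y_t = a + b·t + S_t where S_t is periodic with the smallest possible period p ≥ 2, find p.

7

First differences y_{t+1} − y_t: 2344, 175, -289, -487, -995, 1899, -2101, 2344, 175, -289, -487, -995, 1899, -2101, 2344, 175, …
The difference pattern repeats every 7 terms and not for any smaller step, so p = 7.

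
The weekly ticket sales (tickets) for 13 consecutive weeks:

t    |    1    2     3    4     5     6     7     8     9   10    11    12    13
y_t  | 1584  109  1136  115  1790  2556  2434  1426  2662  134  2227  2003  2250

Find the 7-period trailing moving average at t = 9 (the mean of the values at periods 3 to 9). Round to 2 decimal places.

Sum of periods 3–9: 1136 + 115 + 1790 + 2556 + 2434 + 1426 + 2662 = 12119
Divide by 7: 12119 / 7 = 1731.29

1731.29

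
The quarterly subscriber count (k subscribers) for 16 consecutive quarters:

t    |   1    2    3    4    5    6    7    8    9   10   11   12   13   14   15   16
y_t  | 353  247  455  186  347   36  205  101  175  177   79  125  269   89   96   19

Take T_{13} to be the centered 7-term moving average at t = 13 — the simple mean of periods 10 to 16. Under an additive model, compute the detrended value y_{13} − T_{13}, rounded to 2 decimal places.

Trend T_13 = (177 + 79 + 125 + 269 + 89 + 96 + 19) / 7 = 854/7 = 122.0000
Detrended value: 269 − 122.0000 = 147.00

147.00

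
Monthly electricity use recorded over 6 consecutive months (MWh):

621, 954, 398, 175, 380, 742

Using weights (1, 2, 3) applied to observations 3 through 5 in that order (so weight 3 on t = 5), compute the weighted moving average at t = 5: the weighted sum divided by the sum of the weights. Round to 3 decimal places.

314.667

Weighted sum: 1·398 + 2·175 + 3·380 = 398 + 350 + 1140 = 1888
Weight total: 1 + 2 + 3 = 6
WMA = 1888 / 6 = 314.667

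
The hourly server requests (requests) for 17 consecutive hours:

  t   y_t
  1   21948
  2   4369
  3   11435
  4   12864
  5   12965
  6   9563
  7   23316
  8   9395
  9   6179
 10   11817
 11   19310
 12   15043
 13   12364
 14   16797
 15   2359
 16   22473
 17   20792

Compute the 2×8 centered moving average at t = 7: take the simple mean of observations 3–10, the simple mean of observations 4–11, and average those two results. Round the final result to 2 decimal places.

12683.94

Sum over 3–10: 11435 + 12864 + 12965 + 9563 + 23316 + 9395 + 6179 + 11817 = 97534
Sum over 4–11: 12864 + 12965 + 9563 + 23316 + 9395 + 6179 + 11817 + 19310 = 105409
CMA at t=7 = (97534 + 105409) / (2·8) = 202943 / 16 = 12683.94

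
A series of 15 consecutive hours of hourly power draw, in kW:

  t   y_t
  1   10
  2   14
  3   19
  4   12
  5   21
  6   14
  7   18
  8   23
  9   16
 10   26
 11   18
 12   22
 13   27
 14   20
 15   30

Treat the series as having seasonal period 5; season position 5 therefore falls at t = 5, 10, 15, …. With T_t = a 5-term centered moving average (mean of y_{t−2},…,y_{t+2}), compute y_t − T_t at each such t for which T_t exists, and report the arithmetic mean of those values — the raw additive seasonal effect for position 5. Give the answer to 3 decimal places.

Season position 5 occurs at t = 5, 10 (where T_t is defined).
t=5: T_5 = 16.80000; y_5 − T_5 = 21 − 16.80000 = 4.20000
t=10: T_10 = 21.00000; y_10 − T_10 = 26 − 21.00000 = 5.00000
Mean deviation: (4.20000 + 5.00000) / 2 = 4.600

4.600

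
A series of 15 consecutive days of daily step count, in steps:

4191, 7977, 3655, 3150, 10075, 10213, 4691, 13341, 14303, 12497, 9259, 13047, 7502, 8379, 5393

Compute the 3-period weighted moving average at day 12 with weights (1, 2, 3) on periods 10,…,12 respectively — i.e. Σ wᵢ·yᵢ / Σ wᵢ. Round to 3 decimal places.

11692.667

Weighted sum: 1·12497 + 2·9259 + 3·13047 = 12497 + 18518 + 39141 = 70156
Weight total: 1 + 2 + 3 = 6
WMA = 70156 / 6 = 11692.667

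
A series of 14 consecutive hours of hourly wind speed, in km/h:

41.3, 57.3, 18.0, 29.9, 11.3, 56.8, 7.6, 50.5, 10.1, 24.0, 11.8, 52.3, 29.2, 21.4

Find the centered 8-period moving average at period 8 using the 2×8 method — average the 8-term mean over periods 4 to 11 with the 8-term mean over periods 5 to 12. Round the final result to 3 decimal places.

26.650

Sum over 4–11: 29.9 + 11.3 + 56.8 + 7.6 + 50.5 + 10.1 + 24.0 + 11.8 = 202.0
Sum over 5–12: 11.3 + 56.8 + 7.6 + 50.5 + 10.1 + 24.0 + 11.8 + 52.3 = 224.4
CMA at t=8 = (202.0 + 224.4) / (2·8) = 426.4 / 16 = 26.650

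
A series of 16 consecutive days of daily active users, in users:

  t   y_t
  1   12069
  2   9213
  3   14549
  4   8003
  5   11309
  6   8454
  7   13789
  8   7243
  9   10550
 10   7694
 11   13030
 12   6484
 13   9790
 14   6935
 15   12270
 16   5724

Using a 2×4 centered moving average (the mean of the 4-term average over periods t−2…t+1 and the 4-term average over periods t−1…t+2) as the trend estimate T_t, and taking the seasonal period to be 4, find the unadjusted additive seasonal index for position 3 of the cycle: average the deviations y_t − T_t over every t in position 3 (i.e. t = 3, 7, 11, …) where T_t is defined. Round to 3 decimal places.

3685.375

Season position 3 occurs at t = 3, 7, 11 (where T_t is defined).
t=3: T_3 = 10863.50000; y_3 − T_3 = 14549 − 10863.50000 = 3685.50000
t=7: T_7 = 10103.87500; y_7 − T_7 = 13789 − 10103.87500 = 3685.12500
t=11: T_11 = 9344.50000; y_11 − T_11 = 13030 − 9344.50000 = 3685.50000
Mean deviation: (3685.50000 + 3685.12500 + 3685.50000) / 3 = 3685.375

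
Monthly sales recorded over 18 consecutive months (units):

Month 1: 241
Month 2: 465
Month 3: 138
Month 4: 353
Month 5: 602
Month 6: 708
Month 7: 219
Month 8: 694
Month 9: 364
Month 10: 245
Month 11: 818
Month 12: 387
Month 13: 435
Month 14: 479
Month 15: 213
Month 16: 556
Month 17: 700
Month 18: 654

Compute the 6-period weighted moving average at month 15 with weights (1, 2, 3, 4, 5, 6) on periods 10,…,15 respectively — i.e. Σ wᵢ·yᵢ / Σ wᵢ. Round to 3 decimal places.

402.619

Weighted sum: 1·245 + 2·818 + 3·387 + 4·435 + 5·479 + 6·213 = 245 + 1636 + 1161 + 1740 + 2395 + 1278 = 8455
Weight total: 1 + 2 + 3 + 4 + 5 + 6 = 21
WMA = 8455 / 21 = 402.619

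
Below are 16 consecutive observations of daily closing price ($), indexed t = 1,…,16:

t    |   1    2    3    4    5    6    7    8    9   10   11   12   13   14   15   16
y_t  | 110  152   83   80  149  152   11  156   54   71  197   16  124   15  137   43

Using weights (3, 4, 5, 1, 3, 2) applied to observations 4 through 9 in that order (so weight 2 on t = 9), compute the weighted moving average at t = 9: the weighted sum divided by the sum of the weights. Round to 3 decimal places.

121.278

Weighted sum: 3·80 + 4·149 + 5·152 + 1·11 + 3·156 + 2·54 = 240 + 596 + 760 + 11 + 468 + 108 = 2183
Weight total: 3 + 4 + 5 + 1 + 3 + 2 = 18
WMA = 2183 / 18 = 121.278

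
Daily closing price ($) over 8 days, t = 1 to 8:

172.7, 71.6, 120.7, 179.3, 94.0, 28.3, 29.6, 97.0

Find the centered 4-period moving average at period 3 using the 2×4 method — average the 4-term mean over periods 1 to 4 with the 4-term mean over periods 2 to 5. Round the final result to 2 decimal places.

Sum over 1–4: 172.7 + 71.6 + 120.7 + 179.3 = 544.3
Sum over 2–5: 71.6 + 120.7 + 179.3 + 94.0 = 465.6
CMA at t=3 = (544.3 + 465.6) / (2·4) = 1009.9 / 8 = 126.24

126.24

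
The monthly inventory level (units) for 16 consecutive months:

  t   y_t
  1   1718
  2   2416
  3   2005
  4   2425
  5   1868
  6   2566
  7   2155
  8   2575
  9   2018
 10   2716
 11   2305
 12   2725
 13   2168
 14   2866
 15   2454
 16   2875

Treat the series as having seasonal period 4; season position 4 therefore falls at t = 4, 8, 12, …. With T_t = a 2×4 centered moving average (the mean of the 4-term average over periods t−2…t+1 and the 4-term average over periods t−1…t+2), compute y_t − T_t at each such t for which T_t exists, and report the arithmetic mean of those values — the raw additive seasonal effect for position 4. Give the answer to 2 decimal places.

227.75

Season position 4 occurs at t = 4, 8, 12 (where T_t is defined).
t=4: T_4 = 2197.2500; y_4 − T_4 = 2425 − 2197.2500 = 227.7500
t=8: T_8 = 2347.2500; y_8 − T_8 = 2575 − 2347.2500 = 227.7500
t=12: T_12 = 2497.2500; y_12 − T_12 = 2725 − 2497.2500 = 227.7500
Mean deviation: (227.7500 + 227.7500 + 227.7500) / 3 = 227.75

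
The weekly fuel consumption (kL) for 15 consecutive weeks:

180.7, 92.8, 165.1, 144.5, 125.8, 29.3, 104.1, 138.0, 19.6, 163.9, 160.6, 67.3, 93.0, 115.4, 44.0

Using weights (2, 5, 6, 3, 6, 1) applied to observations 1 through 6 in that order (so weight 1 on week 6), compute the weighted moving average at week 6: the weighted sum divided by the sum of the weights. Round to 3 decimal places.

131.896

Weighted sum: 2·180.7 + 5·92.8 + 6·165.1 + 3·144.5 + 6·125.8 + 1·29.3 = 361.4 + 464.0 + 990.6 + 433.5 + 754.8 + 29.3 = 3033.6
Weight total: 2 + 5 + 6 + 3 + 6 + 1 = 23
WMA = 3033.6 / 23 = 131.896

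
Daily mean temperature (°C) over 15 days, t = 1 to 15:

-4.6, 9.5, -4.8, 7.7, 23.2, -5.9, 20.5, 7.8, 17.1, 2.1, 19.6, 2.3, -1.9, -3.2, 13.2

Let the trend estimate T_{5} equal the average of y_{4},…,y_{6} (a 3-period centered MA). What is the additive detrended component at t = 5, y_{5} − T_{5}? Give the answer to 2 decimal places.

Trend T_5 = (7.7 + 23.2 + (-5.9)) / 3 = 25.0/3 = 8.3333
Detrended value: 23.2 − 8.3333 = 14.87

14.87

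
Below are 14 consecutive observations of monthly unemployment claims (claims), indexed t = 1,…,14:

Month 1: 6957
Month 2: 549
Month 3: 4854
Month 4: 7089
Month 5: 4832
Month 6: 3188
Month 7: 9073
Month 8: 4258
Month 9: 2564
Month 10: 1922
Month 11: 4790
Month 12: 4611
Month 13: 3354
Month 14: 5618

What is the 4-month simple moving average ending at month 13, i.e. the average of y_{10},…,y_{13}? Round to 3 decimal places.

3669.250

Sum of periods 10–13: 1922 + 4790 + 4611 + 3354 = 14677
Divide by 4: 14677 / 4 = 3669.250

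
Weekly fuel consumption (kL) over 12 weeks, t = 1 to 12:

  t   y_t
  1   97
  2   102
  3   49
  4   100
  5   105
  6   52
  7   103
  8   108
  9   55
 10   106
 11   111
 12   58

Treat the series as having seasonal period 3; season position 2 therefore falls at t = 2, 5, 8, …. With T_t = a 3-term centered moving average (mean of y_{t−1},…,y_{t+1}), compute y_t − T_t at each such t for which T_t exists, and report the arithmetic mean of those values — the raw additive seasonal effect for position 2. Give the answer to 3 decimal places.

19.333

Season position 2 occurs at t = 2, 5, 8, 11 (where T_t is defined).
t=2: T_2 = 82.66667; y_2 − T_2 = 102 − 82.66667 = 19.33333
t=5: T_5 = 85.66667; y_5 − T_5 = 105 − 85.66667 = 19.33333
t=8: T_8 = 88.66667; y_8 − T_8 = 108 − 88.66667 = 19.33333
t=11: T_11 = 91.66667; y_11 − T_11 = 111 − 91.66667 = 19.33333
Mean deviation: (19.33333 + 19.33333 + 19.33333 + 19.33333) / 4 = 19.333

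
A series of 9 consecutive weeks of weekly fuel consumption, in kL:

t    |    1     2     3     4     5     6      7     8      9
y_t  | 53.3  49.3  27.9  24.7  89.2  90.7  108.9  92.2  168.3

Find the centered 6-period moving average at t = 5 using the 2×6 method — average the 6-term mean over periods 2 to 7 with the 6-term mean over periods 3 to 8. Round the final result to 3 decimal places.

68.692

Sum over 2–7: 49.3 + 27.9 + 24.7 + 89.2 + 90.7 + 108.9 = 390.7
Sum over 3–8: 27.9 + 24.7 + 89.2 + 90.7 + 108.9 + 92.2 = 433.6
CMA at t=5 = (390.7 + 433.6) / (2·6) = 824.3 / 12 = 68.692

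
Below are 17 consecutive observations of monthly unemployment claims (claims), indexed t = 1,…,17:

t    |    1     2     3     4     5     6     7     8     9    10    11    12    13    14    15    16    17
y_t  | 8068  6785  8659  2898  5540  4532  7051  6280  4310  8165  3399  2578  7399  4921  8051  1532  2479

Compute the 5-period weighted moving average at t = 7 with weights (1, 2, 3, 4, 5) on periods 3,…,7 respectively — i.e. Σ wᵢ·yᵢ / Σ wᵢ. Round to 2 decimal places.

5630.53

Weighted sum: 1·8659 + 2·2898 + 3·5540 + 4·4532 + 5·7051 = 8659 + 5796 + 16620 + 18128 + 35255 = 84458
Weight total: 1 + 2 + 3 + 4 + 5 = 15
WMA = 84458 / 15 = 5630.53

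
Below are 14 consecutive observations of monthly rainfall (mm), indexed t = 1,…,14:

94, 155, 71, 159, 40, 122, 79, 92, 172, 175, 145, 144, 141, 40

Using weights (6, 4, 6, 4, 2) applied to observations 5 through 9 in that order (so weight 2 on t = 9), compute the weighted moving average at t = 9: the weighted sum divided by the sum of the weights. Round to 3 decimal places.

Weighted sum: 6·40 + 4·122 + 6·79 + 4·92 + 2·172 = 240 + 488 + 474 + 368 + 344 = 1914
Weight total: 6 + 4 + 6 + 4 + 2 = 22
WMA = 1914 / 22 = 87.000

87.000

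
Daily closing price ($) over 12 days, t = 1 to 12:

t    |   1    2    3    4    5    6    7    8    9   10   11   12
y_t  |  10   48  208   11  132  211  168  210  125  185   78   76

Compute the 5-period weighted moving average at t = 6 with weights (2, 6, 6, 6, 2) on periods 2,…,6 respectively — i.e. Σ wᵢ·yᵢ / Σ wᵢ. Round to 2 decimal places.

Weighted sum: 2·48 + 6·208 + 6·11 + 6·132 + 2·211 = 96 + 1248 + 66 + 792 + 422 = 2624
Weight total: 2 + 6 + 6 + 6 + 2 = 22
WMA = 2624 / 22 = 119.27

119.27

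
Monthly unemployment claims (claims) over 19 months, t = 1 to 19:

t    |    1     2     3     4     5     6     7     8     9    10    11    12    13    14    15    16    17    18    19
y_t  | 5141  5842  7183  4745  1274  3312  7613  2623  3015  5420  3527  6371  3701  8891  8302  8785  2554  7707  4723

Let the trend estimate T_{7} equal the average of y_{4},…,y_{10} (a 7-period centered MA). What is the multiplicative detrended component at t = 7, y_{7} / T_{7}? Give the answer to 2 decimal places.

1.90

Trend T_7 = (4745 + 1274 + 3312 + 7613 + 2623 + 3015 + 5420) / 7 = 28002/7 = 4000.2857
Ratio to trend: 7613 / 4000.2857 = 1.90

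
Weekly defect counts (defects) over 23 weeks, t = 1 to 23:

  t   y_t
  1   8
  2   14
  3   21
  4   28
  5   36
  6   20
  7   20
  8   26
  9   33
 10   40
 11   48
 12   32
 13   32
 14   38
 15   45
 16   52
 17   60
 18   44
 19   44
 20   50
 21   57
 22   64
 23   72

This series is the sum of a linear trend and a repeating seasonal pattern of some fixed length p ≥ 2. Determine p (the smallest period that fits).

First differences y_{t+1} − y_t: 6, 7, 7, 8, -16, 0, 6, 7, 7, 8, -16, 0, 6, 7, …
The difference pattern repeats every 6 terms and not for any smaller step, so p = 6.

6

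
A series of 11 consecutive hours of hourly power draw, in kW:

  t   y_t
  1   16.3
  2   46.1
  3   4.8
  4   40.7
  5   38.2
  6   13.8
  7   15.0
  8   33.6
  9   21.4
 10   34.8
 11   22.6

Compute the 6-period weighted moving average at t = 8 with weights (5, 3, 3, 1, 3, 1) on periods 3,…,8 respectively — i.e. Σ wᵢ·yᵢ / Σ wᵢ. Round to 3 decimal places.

22.069

Weighted sum: 5·4.8 + 3·40.7 + 3·38.2 + 1·13.8 + 3·15.0 + 1·33.6 = 24.0 + 122.1 + 114.6 + 13.8 + 45.0 + 33.6 = 353.1
Weight total: 5 + 3 + 3 + 1 + 3 + 1 = 16
WMA = 353.1 / 16 = 22.069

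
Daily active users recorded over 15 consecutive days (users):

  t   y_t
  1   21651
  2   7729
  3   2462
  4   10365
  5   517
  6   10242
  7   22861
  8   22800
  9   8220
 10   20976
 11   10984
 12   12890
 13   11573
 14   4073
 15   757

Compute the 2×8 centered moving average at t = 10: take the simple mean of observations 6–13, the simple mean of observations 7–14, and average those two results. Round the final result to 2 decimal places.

Sum over 6–13: 10242 + 22861 + 22800 + 8220 + 20976 + 10984 + 12890 + 11573 = 120546
Sum over 7–14: 22861 + 22800 + 8220 + 20976 + 10984 + 12890 + 11573 + 4073 = 114377
CMA at t=10 = (120546 + 114377) / (2·8) = 234923 / 16 = 14682.69

14682.69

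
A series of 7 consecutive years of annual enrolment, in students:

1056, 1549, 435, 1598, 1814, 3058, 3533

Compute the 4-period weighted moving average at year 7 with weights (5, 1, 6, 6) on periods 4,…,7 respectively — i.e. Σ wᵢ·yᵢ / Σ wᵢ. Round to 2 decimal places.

2741.67

Weighted sum: 5·1598 + 1·1814 + 6·3058 + 6·3533 = 7990 + 1814 + 18348 + 21198 = 49350
Weight total: 5 + 1 + 6 + 6 = 18
WMA = 49350 / 18 = 2741.67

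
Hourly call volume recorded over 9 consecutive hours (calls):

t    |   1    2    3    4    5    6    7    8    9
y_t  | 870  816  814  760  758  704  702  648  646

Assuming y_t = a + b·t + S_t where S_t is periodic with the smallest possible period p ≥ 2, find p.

First differences y_{t+1} − y_t: -54, -2, -54, -2, -54, -2, …
The difference pattern repeats every 2 terms and not for any smaller step, so p = 2.

2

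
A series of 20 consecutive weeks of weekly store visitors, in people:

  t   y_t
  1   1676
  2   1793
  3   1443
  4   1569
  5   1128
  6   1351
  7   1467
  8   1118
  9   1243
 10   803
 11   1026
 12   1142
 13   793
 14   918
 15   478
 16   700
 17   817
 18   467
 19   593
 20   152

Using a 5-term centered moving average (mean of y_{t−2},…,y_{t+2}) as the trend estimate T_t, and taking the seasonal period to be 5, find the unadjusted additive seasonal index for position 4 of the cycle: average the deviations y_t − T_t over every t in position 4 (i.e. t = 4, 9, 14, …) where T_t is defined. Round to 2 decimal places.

Season position 4 occurs at t = 4, 9, 14 (where T_t is defined).
t=4: T_4 = 1456.8000; y_4 − T_4 = 1569 − 1456.8000 = 112.2000
t=9: T_9 = 1131.4000; y_9 − T_9 = 1243 − 1131.4000 = 111.6000
t=14: T_14 = 806.2000; y_14 − T_14 = 918 − 806.2000 = 111.8000
Mean deviation: (112.2000 + 111.6000 + 111.8000) / 3 = 111.87

111.87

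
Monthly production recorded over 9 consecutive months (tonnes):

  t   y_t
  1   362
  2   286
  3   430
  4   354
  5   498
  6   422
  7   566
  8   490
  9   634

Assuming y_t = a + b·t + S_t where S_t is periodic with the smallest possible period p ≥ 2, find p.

First differences y_{t+1} − y_t: -76, 144, -76, 144, -76, 144, …
The difference pattern repeats every 2 terms and not for any smaller step, so p = 2.

2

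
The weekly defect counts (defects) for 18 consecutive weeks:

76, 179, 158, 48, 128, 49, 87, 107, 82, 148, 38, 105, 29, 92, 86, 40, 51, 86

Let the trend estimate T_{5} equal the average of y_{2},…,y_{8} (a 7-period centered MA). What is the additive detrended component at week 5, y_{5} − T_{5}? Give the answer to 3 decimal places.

Trend T_5 = (179 + 158 + 48 + 128 + 49 + 87 + 107) / 7 = 756/7 = 108.00000
Detrended value: 128 − 108.00000 = 20.000

20.000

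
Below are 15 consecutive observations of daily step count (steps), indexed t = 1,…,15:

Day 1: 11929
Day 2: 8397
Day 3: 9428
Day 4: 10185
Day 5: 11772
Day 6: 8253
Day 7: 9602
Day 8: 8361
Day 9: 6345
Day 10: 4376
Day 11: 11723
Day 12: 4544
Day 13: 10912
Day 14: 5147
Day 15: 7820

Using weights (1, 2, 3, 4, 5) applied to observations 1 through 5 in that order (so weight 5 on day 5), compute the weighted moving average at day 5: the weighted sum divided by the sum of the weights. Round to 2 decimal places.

Weighted sum: 1·11929 + 2·8397 + 3·9428 + 4·10185 + 5·11772 = 11929 + 16794 + 28284 + 40740 + 58860 = 156607
Weight total: 1 + 2 + 3 + 4 + 5 = 15
WMA = 156607 / 15 = 10440.47

10440.47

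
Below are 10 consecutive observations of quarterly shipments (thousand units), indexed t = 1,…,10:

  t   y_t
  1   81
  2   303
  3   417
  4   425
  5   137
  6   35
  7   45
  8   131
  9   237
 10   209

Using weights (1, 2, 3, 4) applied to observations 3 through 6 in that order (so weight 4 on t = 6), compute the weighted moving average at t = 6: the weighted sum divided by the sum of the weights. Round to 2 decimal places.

181.80

Weighted sum: 1·417 + 2·425 + 3·137 + 4·35 = 417 + 850 + 411 + 140 = 1818
Weight total: 1 + 2 + 3 + 4 = 10
WMA = 1818 / 10 = 181.80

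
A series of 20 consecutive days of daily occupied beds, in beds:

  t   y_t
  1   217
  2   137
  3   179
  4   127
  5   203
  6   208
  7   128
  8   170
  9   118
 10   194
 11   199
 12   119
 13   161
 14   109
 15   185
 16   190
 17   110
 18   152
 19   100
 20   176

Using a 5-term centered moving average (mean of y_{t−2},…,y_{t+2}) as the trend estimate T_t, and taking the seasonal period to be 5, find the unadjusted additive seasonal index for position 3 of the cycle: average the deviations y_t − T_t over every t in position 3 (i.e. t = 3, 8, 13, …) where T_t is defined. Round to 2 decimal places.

6.40

Season position 3 occurs at t = 3, 8, 13, 18 (where T_t is defined).
t=3: T_3 = 172.6000; y_3 − T_3 = 179 − 172.6000 = 6.4000
t=8: T_8 = 163.6000; y_8 − T_8 = 170 − 163.6000 = 6.4000
t=13: T_13 = 154.6000; y_13 − T_13 = 161 − 154.6000 = 6.4000
t=18: T_18 = 145.6000; y_18 − T_18 = 152 − 145.6000 = 6.4000
Mean deviation: (6.4000 + 6.4000 + 6.4000 + 6.4000) / 4 = 6.40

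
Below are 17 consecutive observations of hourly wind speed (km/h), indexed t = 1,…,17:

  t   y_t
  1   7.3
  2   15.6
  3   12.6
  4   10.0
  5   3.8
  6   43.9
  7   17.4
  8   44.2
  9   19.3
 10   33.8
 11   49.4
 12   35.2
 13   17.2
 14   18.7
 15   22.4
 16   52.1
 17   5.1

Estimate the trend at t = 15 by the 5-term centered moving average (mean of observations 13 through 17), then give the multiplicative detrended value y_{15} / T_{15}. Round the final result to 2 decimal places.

Trend T_15 = (17.2 + 18.7 + 22.4 + 52.1 + 5.1) / 5 = 115.5/5 = 23.1000
Ratio to trend: 22.4 / 23.1000 = 0.97

0.97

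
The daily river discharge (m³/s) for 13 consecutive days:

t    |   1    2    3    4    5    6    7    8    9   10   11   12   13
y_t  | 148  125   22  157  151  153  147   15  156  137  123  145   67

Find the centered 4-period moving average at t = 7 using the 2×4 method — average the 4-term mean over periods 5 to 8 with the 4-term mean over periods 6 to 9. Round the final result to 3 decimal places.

Sum over 5–8: 151 + 153 + 147 + 15 = 466
Sum over 6–9: 153 + 147 + 15 + 156 = 471
CMA at t=7 = (466 + 471) / (2·4) = 937 / 8 = 117.125

117.125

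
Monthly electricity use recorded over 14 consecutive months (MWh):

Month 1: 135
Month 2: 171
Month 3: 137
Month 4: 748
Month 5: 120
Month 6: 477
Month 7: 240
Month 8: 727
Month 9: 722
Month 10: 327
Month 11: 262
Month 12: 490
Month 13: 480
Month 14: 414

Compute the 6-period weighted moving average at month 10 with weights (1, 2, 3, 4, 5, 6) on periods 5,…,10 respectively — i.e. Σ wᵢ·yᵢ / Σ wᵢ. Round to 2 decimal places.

Weighted sum: 1·120 + 2·477 + 3·240 + 4·727 + 5·722 + 6·327 = 120 + 954 + 720 + 2908 + 3610 + 1962 = 10274
Weight total: 1 + 2 + 3 + 4 + 5 + 6 = 21
WMA = 10274 / 21 = 489.24

489.24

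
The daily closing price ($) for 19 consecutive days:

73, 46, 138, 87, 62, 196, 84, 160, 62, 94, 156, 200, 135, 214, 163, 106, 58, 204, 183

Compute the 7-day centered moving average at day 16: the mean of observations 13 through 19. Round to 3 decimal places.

Sum of periods 13–19: 135 + 214 + 163 + 106 + 58 + 204 + 183 = 1063
Divide by 7: 1063 / 7 = 151.857

151.857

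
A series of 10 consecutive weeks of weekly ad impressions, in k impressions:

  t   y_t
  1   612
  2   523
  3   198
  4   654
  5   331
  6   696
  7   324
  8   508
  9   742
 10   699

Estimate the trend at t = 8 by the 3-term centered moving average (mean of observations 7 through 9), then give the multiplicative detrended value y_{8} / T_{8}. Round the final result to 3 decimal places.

Trend T_8 = (324 + 508 + 742) / 3 = 1574/3 = 524.66667
Ratio to trend: 508 / 524.66667 = 0.968

0.968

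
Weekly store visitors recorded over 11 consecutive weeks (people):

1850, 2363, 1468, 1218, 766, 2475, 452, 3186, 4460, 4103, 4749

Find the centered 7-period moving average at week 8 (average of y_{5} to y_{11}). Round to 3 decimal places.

Sum of periods 5–11: 766 + 2475 + 452 + 3186 + 4460 + 4103 + 4749 = 20191
Divide by 7: 20191 / 7 = 2884.429

2884.429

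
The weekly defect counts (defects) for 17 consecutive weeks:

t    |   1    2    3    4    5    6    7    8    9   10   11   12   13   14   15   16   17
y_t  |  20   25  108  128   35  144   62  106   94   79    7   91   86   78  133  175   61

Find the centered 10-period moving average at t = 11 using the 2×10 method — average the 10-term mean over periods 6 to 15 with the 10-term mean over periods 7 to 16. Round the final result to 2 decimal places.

89.55

Sum over 6–15: 144 + 62 + 106 + 94 + 79 + 7 + 91 + 86 + 78 + 133 = 880
Sum over 7–16: 62 + 106 + 94 + 79 + 7 + 91 + 86 + 78 + 133 + 175 = 911
CMA at t=11 = (880 + 911) / (2·10) = 1791 / 20 = 89.55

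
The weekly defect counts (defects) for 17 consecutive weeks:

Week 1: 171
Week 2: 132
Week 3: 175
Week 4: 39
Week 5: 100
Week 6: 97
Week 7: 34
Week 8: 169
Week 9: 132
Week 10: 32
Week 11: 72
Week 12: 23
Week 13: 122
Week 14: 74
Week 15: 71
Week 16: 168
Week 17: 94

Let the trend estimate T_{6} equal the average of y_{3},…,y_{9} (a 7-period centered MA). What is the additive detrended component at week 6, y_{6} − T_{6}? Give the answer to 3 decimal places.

Trend T_6 = (175 + 39 + 100 + 97 + 34 + 169 + 132) / 7 = 746/7 = 106.57143
Detrended value: 97 − 106.57143 = -9.571

-9.571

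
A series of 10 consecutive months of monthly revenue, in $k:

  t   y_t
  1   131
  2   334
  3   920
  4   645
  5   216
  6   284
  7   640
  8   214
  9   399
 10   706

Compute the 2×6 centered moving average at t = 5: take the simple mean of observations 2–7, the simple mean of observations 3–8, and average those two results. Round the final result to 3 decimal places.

Sum over 2–7: 334 + 920 + 645 + 216 + 284 + 640 = 3039
Sum over 3–8: 920 + 645 + 216 + 284 + 640 + 214 = 2919
CMA at t=5 = (3039 + 2919) / (2·6) = 5958 / 12 = 496.500

496.500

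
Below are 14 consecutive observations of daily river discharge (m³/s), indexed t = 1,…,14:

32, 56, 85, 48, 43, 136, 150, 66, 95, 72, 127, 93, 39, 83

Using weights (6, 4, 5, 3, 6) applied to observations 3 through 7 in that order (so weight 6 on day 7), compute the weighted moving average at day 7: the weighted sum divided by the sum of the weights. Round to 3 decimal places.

92.708

Weighted sum: 6·85 + 4·48 + 5·43 + 3·136 + 6·150 = 510 + 192 + 215 + 408 + 900 = 2225
Weight total: 6 + 4 + 5 + 3 + 6 = 24
WMA = 2225 / 24 = 92.708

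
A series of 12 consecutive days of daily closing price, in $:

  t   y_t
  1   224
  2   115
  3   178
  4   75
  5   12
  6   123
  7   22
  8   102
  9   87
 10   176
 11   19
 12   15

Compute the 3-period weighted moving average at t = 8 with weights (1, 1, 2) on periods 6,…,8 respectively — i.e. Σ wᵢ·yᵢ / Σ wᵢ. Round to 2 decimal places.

87.25

Weighted sum: 1·123 + 1·22 + 2·102 = 123 + 22 + 204 = 349
Weight total: 1 + 1 + 2 = 4
WMA = 349 / 4 = 87.25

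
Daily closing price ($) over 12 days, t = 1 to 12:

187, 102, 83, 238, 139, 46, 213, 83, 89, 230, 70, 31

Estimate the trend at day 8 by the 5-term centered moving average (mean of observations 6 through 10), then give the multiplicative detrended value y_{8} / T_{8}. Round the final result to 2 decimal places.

Trend T_8 = (46 + 213 + 83 + 89 + 230) / 5 = 661/5 = 132.2000
Ratio to trend: 83 / 132.2000 = 0.63

0.63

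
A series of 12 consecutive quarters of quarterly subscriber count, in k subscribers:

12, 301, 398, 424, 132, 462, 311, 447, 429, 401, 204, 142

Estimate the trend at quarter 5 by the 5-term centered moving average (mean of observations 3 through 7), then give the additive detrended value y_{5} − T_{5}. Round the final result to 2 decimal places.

Trend T_5 = (398 + 424 + 132 + 462 + 311) / 5 = 1727/5 = 345.4000
Detrended value: 132 − 345.4000 = -213.40

-213.40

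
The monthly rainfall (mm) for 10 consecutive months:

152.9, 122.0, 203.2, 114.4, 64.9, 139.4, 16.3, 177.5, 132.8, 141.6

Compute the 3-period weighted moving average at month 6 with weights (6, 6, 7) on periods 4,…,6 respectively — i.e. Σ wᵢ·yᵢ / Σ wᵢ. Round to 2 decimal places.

Weighted sum: 6·114.4 + 6·64.9 + 7·139.4 = 686.4 + 389.4 + 975.8 = 2051.6
Weight total: 6 + 6 + 7 = 19
WMA = 2051.6 / 19 = 107.98

107.98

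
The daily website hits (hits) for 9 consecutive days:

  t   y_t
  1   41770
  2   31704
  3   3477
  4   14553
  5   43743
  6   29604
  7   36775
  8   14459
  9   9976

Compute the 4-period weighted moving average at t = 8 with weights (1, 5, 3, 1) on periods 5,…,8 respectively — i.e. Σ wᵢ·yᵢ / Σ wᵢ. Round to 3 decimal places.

Weighted sum: 1·43743 + 5·29604 + 3·36775 + 1·14459 = 43743 + 148020 + 110325 + 14459 = 316547
Weight total: 1 + 5 + 3 + 1 = 10
WMA = 316547 / 10 = 31654.700

31654.700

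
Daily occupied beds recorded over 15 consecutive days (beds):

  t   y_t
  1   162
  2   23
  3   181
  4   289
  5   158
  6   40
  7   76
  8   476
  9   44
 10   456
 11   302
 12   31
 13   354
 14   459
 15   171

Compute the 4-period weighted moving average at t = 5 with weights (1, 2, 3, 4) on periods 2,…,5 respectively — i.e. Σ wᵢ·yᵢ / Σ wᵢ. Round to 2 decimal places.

Weighted sum: 1·23 + 2·181 + 3·289 + 4·158 = 23 + 362 + 867 + 632 = 1884
Weight total: 1 + 2 + 3 + 4 = 10
WMA = 1884 / 10 = 188.40

188.40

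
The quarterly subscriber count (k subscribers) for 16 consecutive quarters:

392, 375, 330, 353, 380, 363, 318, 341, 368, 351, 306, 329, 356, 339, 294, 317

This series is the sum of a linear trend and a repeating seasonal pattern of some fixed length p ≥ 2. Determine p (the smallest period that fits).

First differences y_{t+1} − y_t: -17, -45, 23, 27, -17, -45, 23, 27, -17, -45, …
The difference pattern repeats every 4 terms and not for any smaller step, so p = 4.

4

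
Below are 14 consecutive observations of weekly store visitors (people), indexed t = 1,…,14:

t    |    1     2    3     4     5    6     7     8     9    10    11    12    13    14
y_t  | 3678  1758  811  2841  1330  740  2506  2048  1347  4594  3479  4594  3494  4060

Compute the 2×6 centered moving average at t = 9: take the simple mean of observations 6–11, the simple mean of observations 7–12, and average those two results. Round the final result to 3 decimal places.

2773.500

Sum over 6–11: 740 + 2506 + 2048 + 1347 + 4594 + 3479 = 14714
Sum over 7–12: 2506 + 2048 + 1347 + 4594 + 3479 + 4594 = 18568
CMA at t=9 = (14714 + 18568) / (2·6) = 33282 / 12 = 2773.500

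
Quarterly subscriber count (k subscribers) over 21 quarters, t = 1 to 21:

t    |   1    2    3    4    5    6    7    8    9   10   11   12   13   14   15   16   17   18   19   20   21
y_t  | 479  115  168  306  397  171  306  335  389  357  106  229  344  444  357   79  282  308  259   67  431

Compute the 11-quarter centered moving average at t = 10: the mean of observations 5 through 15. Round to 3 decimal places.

Sum of periods 5–15: 397 + 171 + 306 + 335 + 389 + 357 + 106 + 229 + 344 + 444 + 357 = 3435
Divide by 11: 3435 / 11 = 312.273

312.273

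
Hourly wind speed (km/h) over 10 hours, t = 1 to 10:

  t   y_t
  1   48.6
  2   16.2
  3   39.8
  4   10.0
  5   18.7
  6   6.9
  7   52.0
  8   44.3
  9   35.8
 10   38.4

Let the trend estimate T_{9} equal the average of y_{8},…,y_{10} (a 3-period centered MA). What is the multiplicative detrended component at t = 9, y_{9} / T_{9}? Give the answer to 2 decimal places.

0.91

Trend T_9 = (44.3 + 35.8 + 38.4) / 3 = 118.5/3 = 39.5000
Ratio to trend: 35.8 / 39.5000 = 0.91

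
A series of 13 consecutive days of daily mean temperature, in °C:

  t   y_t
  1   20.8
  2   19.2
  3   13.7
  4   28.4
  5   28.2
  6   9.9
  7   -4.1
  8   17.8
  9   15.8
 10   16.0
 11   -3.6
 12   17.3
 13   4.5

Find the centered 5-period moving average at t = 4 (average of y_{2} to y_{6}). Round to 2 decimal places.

Sum of periods 2–6: 19.2 + 13.7 + 28.4 + 28.2 + 9.9 = 99.4
Divide by 5: 99.4 / 5 = 19.88

19.88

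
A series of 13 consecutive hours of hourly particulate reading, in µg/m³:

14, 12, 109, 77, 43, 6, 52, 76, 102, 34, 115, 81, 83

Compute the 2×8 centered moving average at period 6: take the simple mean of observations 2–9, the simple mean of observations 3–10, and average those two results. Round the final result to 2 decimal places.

Sum over 2–9: 12 + 109 + 77 + 43 + 6 + 52 + 76 + 102 = 477
Sum over 3–10: 109 + 77 + 43 + 6 + 52 + 76 + 102 + 34 = 499
CMA at t=6 = (477 + 499) / (2·8) = 976 / 16 = 61.00

61.00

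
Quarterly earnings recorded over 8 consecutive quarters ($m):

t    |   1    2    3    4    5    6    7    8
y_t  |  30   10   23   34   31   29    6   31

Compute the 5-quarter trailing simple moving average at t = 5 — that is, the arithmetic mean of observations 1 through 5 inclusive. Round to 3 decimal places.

25.600

Sum of periods 1–5: 30 + 10 + 23 + 34 + 31 = 128
Divide by 5: 128 / 5 = 25.600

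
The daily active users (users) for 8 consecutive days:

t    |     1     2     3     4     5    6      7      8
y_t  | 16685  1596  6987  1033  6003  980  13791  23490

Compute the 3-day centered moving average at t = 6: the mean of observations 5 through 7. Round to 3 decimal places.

Sum of periods 5–7: 6003 + 980 + 13791 = 20774
Divide by 3: 20774 / 3 = 6924.667

6924.667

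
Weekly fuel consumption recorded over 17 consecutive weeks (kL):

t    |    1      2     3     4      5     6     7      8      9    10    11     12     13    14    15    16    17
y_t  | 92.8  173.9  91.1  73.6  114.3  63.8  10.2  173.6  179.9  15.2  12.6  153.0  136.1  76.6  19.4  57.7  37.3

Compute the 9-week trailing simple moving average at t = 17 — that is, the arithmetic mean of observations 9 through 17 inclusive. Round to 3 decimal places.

Sum of periods 9–17: 179.9 + 15.2 + 12.6 + 153.0 + 136.1 + 76.6 + 19.4 + 57.7 + 37.3 = 687.8
Divide by 9: 687.8 / 9 = 76.422

76.422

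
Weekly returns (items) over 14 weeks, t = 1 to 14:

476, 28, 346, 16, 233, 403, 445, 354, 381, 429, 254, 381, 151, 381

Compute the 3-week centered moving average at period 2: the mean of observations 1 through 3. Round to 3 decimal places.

283.333

Sum of periods 1–3: 476 + 28 + 346 = 850
Divide by 3: 850 / 3 = 283.333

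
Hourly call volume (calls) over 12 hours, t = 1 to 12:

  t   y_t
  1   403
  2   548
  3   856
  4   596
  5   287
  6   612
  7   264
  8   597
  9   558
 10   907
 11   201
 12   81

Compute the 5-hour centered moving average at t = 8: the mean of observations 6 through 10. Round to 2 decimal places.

587.60

Sum of periods 6–10: 612 + 264 + 597 + 558 + 907 = 2938
Divide by 5: 2938 / 5 = 587.60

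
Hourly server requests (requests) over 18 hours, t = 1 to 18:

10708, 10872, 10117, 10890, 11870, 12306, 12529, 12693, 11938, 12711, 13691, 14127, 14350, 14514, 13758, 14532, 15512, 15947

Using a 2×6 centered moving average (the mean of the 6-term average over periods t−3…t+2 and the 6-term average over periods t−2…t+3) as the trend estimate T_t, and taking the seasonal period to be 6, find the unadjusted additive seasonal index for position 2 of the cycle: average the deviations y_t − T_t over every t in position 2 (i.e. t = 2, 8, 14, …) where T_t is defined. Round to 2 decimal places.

Season position 2 occurs at t = 8, 14 (where T_t is defined).
t=8: T_8 = 12492.9167; y_8 − T_8 = 12693 − 12492.9167 = 200.0833
t=14: T_14 = 14313.7500; y_14 − T_14 = 14514 − 14313.7500 = 200.2500
Mean deviation: (200.0833 + 200.2500) / 2 = 200.17

200.17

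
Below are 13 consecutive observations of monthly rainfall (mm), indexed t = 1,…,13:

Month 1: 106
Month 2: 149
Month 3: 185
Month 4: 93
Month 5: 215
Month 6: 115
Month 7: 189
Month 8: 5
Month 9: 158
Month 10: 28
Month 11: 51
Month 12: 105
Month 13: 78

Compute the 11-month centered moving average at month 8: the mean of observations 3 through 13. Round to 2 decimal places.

Sum of periods 3–13: 185 + 93 + 215 + 115 + 189 + 5 + 158 + 28 + 51 + 105 + 78 = 1222
Divide by 11: 1222 / 11 = 111.09

111.09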